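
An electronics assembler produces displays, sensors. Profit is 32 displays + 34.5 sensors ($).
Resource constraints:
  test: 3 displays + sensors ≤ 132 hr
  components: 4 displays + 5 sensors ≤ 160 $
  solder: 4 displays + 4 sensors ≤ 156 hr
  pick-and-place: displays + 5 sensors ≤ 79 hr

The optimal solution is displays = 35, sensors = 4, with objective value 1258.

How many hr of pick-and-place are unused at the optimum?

pick-and-place used = 1·35 + 5·4 = 55; slack = 79 − 55 = 24.

24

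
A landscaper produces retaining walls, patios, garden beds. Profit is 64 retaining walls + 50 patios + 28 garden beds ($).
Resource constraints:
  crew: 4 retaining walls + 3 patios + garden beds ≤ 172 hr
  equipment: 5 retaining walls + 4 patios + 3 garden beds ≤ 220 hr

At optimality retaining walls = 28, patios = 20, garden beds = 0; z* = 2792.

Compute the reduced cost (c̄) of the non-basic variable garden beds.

At the optimum: crew uses 172 of 172 (binding); equipment uses 220 of 220 (binding).
From A_Bᵀ y = c: 4·y_crew + 5·y_equipment = 64; 3·y_crew + 4·y_equipment = 50.
→ y_crew = 6 and y_equipment = 8.
Reduced cost of garden beds: c₃ − yᵀa₃ = 28 − (6·1 + 8·3) = 28 − 30 = -2.

-2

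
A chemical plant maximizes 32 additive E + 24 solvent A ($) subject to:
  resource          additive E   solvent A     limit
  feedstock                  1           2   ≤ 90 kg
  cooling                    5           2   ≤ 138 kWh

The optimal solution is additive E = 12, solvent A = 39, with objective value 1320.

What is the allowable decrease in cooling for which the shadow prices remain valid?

48

Binding constraints: feedstock, cooling. The basis is B = [[1,2],[5,2]] with det -8.
Per unit decrease in cooling, x* moves by d = (-0.25, 0.125).
The basis stays optimal until additive E reaches 0; allowable decrease = 48 kWh.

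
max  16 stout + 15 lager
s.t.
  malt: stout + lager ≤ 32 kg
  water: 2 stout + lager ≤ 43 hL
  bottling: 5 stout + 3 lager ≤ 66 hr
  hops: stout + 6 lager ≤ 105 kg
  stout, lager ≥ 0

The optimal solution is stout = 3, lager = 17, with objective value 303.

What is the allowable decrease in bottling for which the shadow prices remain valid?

Binding constraints: bottling, hops. The basis is B = [[5,3],[1,6]] with det 27.
Per unit decrease in bottling, x* moves by d = (-0.2222, 0.037).
The basis stays optimal until stout reaches 0; allowable decrease = 13.5 hr.

13.5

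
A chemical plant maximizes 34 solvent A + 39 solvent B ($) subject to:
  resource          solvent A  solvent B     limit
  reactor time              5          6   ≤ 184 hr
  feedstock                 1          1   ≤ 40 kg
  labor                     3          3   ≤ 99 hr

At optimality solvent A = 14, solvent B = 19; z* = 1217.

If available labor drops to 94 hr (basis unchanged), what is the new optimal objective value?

Check each constraint at x*: reactor time 184/184 (tight); feedstock 33/40 (slack 7); labor 99/99 (tight).
By complementary slackness, y = 0 for the non-binding constraint.
From A_Bᵀ y = c: 5·y_reactor time + 3·y_labor = 34; 6·y_reactor time + 3·y_labor = 39.
This yields shadow prices y_reactor time = 5, y_labor = 3.
Δz = y_labor·Δb = 3 × (-5) = -15, so new z* = 1217 − 15 = 1202.

1202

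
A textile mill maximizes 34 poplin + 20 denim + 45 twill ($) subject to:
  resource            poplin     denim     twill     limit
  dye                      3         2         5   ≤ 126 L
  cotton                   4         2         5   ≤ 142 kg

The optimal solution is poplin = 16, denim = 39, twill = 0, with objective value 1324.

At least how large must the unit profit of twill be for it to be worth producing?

50

At the optimum: dye uses 126 of 126 (binding); cotton uses 142 of 142 (binding).
The binding rows give the dual system: 3·y_dye + 4·y_cotton = 34 and 2·y_dye + 2·y_cotton = 20.
This yields shadow prices y_dye = 6, y_cotton = 4.
twill enters the basis when its profit ≥ yᵀa₃ = 6·5 + 4·5 = 50.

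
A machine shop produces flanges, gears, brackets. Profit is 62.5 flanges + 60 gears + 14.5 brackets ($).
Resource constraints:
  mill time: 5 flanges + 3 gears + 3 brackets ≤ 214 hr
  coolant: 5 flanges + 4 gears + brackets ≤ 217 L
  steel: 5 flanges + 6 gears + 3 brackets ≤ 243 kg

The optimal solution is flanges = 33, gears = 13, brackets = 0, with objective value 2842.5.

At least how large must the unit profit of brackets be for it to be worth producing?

At the optimum: mill time uses 204 of 214 (slack = 10); coolant uses 217 of 217 (binding); steel uses 243 of 243 (binding).
Slack constraints have shadow price 0 (complementary slackness).
Dual feasibility on the basic columns requires 5·y_coolant + 5·y_steel = 62.5, 4·y_coolant + 6·y_steel = 60.
This yields shadow prices y_coolant = 7.5, y_steel = 5.
brackets enters the basis when its profit ≥ yᵀa₃ = 7.5·1 + 5·3 = 22.5.

22.5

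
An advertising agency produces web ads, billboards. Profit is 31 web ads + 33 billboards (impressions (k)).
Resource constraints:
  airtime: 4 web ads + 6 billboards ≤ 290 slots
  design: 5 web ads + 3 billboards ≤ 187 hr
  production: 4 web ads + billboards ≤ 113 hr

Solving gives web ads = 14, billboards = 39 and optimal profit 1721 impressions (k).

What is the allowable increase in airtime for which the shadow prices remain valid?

84

Binding constraints: airtime, design. The basis is B = [[4,6],[5,3]] with det -18.
Per unit increase in airtime, x* moves by d = (-0.1667, 0.2778).
The basis stays optimal until web ads reaches 0; allowable increase = 84 slots.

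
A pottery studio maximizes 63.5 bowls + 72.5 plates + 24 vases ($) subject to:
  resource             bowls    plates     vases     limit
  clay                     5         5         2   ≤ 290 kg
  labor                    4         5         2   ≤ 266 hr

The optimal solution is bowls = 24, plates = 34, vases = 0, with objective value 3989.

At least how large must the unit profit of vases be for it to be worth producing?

29

At the optimum: clay uses 290 of 290 (binding); labor uses 266 of 266 (binding).
The binding rows give the dual system: 5·y_clay + 4·y_labor = 63.5 and 5·y_clay + 5·y_labor = 72.5.
Solving: y_clay = 5.5, y_labor = 9.
vases enters the basis when its profit ≥ yᵀa₃ = 5.5·2 + 9·2 = 29.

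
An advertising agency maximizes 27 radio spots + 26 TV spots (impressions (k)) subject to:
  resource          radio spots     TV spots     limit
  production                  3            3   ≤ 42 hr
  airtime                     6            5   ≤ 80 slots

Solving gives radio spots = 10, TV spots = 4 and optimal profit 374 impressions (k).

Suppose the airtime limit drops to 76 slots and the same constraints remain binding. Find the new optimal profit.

Both production and airtime are binding at x*.
Dual feasibility on the basic columns requires 3·y_production + 6·y_airtime = 27, 3·y_production + 5·y_airtime = 26.
→ y_production = 7 and y_airtime = 1.
Δz = y_airtime·Δb = 1 × (-4) = -4, so new z* = 374 − 4 = 370.

370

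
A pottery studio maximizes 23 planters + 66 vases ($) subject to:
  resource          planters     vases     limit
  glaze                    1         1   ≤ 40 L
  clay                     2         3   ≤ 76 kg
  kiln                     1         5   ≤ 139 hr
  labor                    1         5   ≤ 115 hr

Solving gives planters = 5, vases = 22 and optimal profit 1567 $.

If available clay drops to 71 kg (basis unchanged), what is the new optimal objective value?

Binding: clay and labor. Non-binding: glaze (13 unused), kiln (24 unused).
Since glaze, kiln are not tight, their duals are 0.
From A_Bᵀ y = c: 2·y_clay + 1·y_labor = 23; 3·y_clay + 5·y_labor = 66.
This yields shadow prices y_clay = 7, y_labor = 9.
Δz = y_clay·Δb = 7 × (-5) = -35, so new z* = 1567 − 35 = 1532.

1532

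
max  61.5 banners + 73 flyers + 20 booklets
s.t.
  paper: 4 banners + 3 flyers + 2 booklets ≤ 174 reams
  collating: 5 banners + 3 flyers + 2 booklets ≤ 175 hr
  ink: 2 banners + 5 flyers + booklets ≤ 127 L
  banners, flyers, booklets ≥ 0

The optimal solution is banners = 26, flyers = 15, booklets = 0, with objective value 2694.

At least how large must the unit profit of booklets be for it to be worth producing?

Binding: collating and ink. Non-binding: paper (25 unused).
By complementary slackness, y = 0 for the non-binding constraint.
From A_Bᵀ y = c: 5·y_collating + 2·y_ink = 61.5; 3·y_collating + 5·y_ink = 73.
→ y_collating = 8.5 and y_ink = 9.5.
booklets enters the basis when its profit ≥ yᵀa₃ = 8.5·2 + 9.5·1 = 26.5.

26.5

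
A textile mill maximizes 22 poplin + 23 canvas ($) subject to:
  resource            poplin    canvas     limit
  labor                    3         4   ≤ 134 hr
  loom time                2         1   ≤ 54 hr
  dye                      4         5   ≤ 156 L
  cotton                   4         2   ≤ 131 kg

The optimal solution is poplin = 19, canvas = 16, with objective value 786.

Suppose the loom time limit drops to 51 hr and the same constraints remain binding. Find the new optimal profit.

777

Binding: loom time and dye. Non-binding: labor (13 unused), cotton (23 unused).
Since labor, cotton are not tight, their duals are 0.
Dual feasibility on the basic columns requires 2·y_loom time + 4·y_dye = 22, 1·y_loom time + 5·y_dye = 23.
→ y_loom time = 3 and y_dye = 4.
Δz = y_loom time·Δb = 3 × (-3) = -9, so new z* = 786 − 9 = 777.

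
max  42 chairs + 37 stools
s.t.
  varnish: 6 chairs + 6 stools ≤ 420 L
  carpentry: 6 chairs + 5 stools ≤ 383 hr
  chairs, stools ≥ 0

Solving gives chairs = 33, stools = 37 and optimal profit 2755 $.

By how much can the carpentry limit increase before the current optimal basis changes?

37

Binding constraints: varnish, carpentry. The basis is B = [[6,6],[6,5]] with det -6.
Per unit increase in carpentry, x* moves by d = (1, -1).
The basis stays optimal until stools reaches 0; allowable increase = 37 hr.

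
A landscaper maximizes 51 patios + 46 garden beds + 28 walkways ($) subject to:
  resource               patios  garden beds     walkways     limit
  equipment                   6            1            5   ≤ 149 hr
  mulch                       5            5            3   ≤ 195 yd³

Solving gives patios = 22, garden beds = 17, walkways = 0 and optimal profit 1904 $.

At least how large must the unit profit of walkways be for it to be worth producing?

32

Check each constraint at x*: equipment 149/149 (tight); mulch 195/195 (tight).
Dual feasibility on the basic columns requires 6·y_equipment + 5·y_mulch = 51, 1·y_equipment + 5·y_mulch = 46.
Solving: y_equipment = 1, y_mulch = 9.
walkways enters the basis when its profit ≥ yᵀa₃ = 1·5 + 9·3 = 32.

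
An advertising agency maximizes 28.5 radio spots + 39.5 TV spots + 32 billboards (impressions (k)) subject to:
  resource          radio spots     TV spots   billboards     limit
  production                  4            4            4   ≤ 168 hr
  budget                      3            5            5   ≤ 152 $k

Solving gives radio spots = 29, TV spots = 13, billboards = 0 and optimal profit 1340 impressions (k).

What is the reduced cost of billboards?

-7.5

Check each constraint at x*: production 168/168 (tight); budget 152/152 (tight).
Dual feasibility on the basic columns requires 4·y_production + 3·y_budget = 28.5, 4·y_production + 5·y_budget = 39.5.
Solving: y_production = 3, y_budget = 5.5.
Reduced cost of billboards: c₃ − yᵀa₃ = 32 − (3·4 + 5.5·5) = 32 − 39.5 = -7.5.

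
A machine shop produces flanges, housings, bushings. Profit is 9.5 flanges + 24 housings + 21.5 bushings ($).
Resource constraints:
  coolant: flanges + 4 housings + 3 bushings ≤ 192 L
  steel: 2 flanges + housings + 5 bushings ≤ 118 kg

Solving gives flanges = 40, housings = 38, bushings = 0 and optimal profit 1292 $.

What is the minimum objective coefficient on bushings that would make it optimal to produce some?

26.5

Both coolant and steel are binding at x*.
From A_Bᵀ y = c: 1·y_coolant + 2·y_steel = 9.5; 4·y_coolant + 1·y_steel = 24.
Solving: y_coolant = 5.5, y_steel = 2.
bushings enters the basis when its profit ≥ yᵀa₃ = 5.5·3 + 2·5 = 26.5.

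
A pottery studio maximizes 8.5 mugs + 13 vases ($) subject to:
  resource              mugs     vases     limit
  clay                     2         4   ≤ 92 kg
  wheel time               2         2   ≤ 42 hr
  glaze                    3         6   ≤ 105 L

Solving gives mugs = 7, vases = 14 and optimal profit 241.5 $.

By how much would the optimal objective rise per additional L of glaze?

1.5

Binding: wheel time and glaze. Non-binding: clay (22 unused).
Since clay is not tight, its dual is 0.
From A_Bᵀ y = c: 2·y_wheel time + 3·y_glaze = 8.5; 2·y_wheel time + 6·y_glaze = 13.
This yields shadow prices y_wheel time = 2, y_glaze = 1.5.
Shadow price of glaze = 1.5.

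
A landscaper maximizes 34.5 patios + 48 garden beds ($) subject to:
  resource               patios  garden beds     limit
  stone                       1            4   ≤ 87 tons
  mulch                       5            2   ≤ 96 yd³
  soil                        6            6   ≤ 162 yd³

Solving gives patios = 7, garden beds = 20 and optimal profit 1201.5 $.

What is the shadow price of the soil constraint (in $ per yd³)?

5

Check each constraint at x*: stone 87/87 (tight); mulch 75/96 (slack 21); soil 162/162 (tight).
Slack constraints have shadow price 0 (complementary slackness).
The binding rows give the dual system: 1·y_stone + 6·y_soil = 34.5 and 4·y_stone + 6·y_soil = 48.
Solving: y_stone = 4.5, y_soil = 5.
Shadow price of soil = 5.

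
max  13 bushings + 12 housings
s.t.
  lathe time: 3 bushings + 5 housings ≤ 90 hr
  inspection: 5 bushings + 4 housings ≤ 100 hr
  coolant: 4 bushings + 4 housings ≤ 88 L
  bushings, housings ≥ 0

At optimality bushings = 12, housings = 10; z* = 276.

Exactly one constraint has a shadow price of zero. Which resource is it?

lathe time

lathe time: 86/90 (slack 4)
inspection: 100/100 (binding)
coolant: 88/88 (binding)
By complementary slackness, a constraint with positive slack has shadow price 0 → lathe time.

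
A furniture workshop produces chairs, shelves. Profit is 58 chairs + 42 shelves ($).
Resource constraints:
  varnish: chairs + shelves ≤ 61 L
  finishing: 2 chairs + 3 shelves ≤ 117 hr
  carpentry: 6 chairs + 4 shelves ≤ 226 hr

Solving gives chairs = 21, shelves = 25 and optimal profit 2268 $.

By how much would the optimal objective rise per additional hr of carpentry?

Check each constraint at x*: varnish 46/61 (slack 15); finishing 117/117 (tight); carpentry 226/226 (tight).
Since varnish is not tight, its dual is 0.
The binding rows give the dual system: 2·y_finishing + 6·y_carpentry = 58 and 3·y_finishing + 4·y_carpentry = 42.
→ y_finishing = 2 and y_carpentry = 9.
Shadow price of carpentry = 9.

9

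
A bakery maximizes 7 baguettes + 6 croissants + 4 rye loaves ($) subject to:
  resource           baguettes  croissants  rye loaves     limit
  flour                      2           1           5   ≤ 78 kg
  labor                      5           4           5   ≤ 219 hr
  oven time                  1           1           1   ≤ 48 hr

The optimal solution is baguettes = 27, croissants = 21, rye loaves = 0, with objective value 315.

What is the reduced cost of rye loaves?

Check each constraint at x*: flour 75/78 (slack 3); labor 219/219 (tight); oven time 48/48 (tight).
By complementary slackness, y = 0 for the non-binding constraint.
Dual feasibility on the basic columns requires 5·y_labor + 1·y_oven time = 7, 4·y_labor + 1·y_oven time = 6.
This yields shadow prices y_labor = 1, y_oven time = 2.
Reduced cost of rye loaves: c₃ − yᵀa₃ = 4 − (1·5 + 2·1) = 4 − 7 = -3.

-3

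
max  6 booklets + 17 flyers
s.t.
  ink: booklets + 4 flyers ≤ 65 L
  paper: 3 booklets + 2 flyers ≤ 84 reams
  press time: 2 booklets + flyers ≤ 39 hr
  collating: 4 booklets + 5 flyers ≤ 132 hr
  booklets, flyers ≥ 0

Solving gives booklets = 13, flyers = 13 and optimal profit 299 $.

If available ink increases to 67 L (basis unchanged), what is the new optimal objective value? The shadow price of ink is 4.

307

Δb = 2, so new z* = 299 + (4)·(2) = 299 + 8 = 307.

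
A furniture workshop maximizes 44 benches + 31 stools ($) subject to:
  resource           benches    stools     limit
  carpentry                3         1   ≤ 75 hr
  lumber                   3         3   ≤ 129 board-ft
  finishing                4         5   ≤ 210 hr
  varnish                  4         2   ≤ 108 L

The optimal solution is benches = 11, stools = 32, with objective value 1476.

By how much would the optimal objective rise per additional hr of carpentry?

0

At the optimum: carpentry uses 65 of 75 (slack = 10); lumber uses 129 of 129 (binding); finishing uses 204 of 210 (slack = 6); varnish uses 108 of 108 (binding).
Slack constraints have shadow price 0 (complementary slackness).
The binding rows give the dual system: 3·y_lumber + 4·y_varnish = 44 and 3·y_lumber + 2·y_varnish = 31.
→ y_lumber = 6 and y_varnish = 6.5.
Shadow price of carpentry = 0.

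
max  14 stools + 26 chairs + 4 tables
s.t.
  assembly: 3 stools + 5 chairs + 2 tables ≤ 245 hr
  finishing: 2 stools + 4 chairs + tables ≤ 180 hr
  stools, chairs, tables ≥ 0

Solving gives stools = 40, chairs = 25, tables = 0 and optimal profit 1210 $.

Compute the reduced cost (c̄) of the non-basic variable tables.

Check each constraint at x*: assembly 245/245 (tight); finishing 180/180 (tight).
Dual feasibility on the basic columns requires 3·y_assembly + 2·y_finishing = 14, 5·y_assembly + 4·y_finishing = 26.
→ y_assembly = 2 and y_finishing = 4.
Reduced cost of tables: c₃ − yᵀa₃ = 4 − (2·2 + 4·1) = 4 − 8 = -4.

-4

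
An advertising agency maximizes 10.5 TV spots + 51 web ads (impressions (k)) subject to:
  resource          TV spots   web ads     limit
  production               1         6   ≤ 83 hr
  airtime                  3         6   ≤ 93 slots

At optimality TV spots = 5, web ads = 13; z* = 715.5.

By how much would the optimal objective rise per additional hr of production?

7.5

Both production and airtime are binding at x*.
Dual feasibility on the basic columns requires 1·y_production + 3·y_airtime = 10.5, 6·y_production + 6·y_airtime = 51.
This yields shadow prices y_production = 7.5, y_airtime = 1.
Shadow price of production = 7.5.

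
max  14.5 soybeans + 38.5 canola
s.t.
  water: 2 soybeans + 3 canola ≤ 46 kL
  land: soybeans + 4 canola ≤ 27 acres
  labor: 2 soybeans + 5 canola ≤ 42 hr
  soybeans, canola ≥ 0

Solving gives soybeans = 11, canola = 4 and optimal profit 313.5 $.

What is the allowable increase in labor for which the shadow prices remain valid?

7.2

Binding constraints: land, labor. The basis is B = [[1,4],[2,5]] with det -3.
Per unit increase in labor, x* moves by d = (1.3333, -0.3333).
The basis stays optimal until water becomes binding; allowable increase = 7.2 hr.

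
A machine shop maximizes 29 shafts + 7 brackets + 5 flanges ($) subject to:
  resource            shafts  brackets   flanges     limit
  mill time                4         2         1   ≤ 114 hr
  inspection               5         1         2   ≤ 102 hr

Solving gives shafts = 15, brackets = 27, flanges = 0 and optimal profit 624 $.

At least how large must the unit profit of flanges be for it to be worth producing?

At the optimum: mill time uses 114 of 114 (binding); inspection uses 102 of 102 (binding).
Dual feasibility on the basic columns requires 4·y_mill time + 5·y_inspection = 29, 2·y_mill time + 1·y_inspection = 7.
→ y_mill time = 1 and y_inspection = 5.
flanges enters the basis when its profit ≥ yᵀa₃ = 1·1 + 5·2 = 11.

11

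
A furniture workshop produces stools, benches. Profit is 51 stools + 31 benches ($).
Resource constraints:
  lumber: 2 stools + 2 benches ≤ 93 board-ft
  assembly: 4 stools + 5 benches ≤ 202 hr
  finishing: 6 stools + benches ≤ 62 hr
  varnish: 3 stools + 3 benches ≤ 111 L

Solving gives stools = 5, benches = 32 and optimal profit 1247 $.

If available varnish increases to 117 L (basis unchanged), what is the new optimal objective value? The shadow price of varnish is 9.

Δb = 6, so new z* = 1247 + (9)·(6) = 1247 + 54 = 1301.

1301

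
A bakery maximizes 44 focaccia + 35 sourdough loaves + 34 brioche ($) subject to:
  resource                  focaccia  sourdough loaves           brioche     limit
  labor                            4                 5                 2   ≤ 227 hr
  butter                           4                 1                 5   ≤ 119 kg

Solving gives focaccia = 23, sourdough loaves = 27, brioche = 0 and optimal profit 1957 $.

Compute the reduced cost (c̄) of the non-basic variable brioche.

-3

Check each constraint at x*: labor 227/227 (tight); butter 119/119 (tight).
From A_Bᵀ y = c: 4·y_labor + 4·y_butter = 44; 5·y_labor + 1·y_butter = 35.
→ y_labor = 6 and y_butter = 5.
Reduced cost of brioche: c₃ − yᵀa₃ = 34 − (6·2 + 5·5) = 34 − 37 = -3.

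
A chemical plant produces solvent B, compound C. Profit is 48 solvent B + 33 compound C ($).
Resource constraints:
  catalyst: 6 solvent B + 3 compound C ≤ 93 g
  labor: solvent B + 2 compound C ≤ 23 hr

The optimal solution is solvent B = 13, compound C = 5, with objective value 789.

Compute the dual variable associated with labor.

At the optimum: catalyst uses 93 of 93 (binding); labor uses 23 of 23 (binding).
The binding rows give the dual system: 6·y_catalyst + 1·y_labor = 48 and 3·y_catalyst + 2·y_labor = 33.
Solving: y_catalyst = 7, y_labor = 6.
Shadow price of labor = 6.

6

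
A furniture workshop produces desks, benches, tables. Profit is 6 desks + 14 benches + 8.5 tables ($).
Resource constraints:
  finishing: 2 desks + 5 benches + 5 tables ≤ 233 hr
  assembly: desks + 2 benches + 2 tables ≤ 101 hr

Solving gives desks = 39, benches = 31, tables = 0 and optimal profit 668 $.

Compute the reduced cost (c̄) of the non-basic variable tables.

-5.5

Both finishing and assembly are binding at x*.
Dual feasibility on the basic columns requires 2·y_finishing + 1·y_assembly = 6, 5·y_finishing + 2·y_assembly = 14.
Solving: y_finishing = 2, y_assembly = 2.
Reduced cost of tables: c₃ − yᵀa₃ = 8.5 − (2·5 + 2·2) = 8.5 − 14 = -5.5.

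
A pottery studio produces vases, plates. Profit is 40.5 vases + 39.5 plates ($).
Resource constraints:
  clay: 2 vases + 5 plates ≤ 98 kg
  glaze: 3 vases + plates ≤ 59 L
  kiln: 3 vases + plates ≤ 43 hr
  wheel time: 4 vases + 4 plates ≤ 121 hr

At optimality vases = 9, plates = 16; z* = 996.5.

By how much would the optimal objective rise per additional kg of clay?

6

Binding: clay and kiln. Non-binding: glaze (16 unused), wheel time (21 unused).
Since glaze, wheel time are not tight, their duals are 0.
From A_Bᵀ y = c: 2·y_clay + 3·y_kiln = 40.5; 5·y_clay + 1·y_kiln = 39.5.
Solving: y_clay = 6, y_kiln = 9.5.
Shadow price of clay = 6.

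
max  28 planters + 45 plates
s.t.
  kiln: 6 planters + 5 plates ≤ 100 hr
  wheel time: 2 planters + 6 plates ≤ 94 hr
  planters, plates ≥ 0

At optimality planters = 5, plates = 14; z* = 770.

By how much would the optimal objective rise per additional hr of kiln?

At the optimum: kiln uses 100 of 100 (binding); wheel time uses 94 of 94 (binding).
From A_Bᵀ y = c: 6·y_kiln + 2·y_wheel time = 28; 5·y_kiln + 6·y_wheel time = 45.
→ y_kiln = 3 and y_wheel time = 5.
Shadow price of kiln = 3.

3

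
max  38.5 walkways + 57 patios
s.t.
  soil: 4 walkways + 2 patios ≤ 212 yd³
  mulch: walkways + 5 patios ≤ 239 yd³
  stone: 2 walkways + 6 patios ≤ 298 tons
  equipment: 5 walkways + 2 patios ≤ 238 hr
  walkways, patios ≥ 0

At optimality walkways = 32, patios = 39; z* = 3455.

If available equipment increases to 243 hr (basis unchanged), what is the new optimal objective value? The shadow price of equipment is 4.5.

Δb = 5, so new z* = 3455 + (4.5)·(5) = 3455 + 22.5 = 3477.5.

3477.5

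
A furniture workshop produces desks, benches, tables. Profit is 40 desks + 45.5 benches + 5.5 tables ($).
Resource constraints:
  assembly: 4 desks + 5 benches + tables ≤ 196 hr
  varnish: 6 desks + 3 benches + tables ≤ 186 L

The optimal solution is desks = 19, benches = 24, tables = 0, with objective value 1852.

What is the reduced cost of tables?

-4

Check each constraint at x*: assembly 196/196 (tight); varnish 186/186 (tight).
From A_Bᵀ y = c: 4·y_assembly + 6·y_varnish = 40; 5·y_assembly + 3·y_varnish = 45.5.
→ y_assembly = 8.5 and y_varnish = 1.
Reduced cost of tables: c₃ − yᵀa₃ = 5.5 − (8.5·1 + 1·1) = 5.5 − 9.5 = -4.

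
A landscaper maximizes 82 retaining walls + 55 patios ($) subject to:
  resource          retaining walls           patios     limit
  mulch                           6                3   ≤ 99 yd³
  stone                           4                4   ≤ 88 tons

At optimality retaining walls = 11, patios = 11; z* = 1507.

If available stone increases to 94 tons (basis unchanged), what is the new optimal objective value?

Both mulch and stone are binding at x*.
From A_Bᵀ y = c: 6·y_mulch + 4·y_stone = 82; 3·y_mulch + 4·y_stone = 55.
This yields shadow prices y_mulch = 9, y_stone = 7.
Δz = y_stone·Δb = 7 × (6) = 42, so new z* = 1507 + 42 = 1549.

1549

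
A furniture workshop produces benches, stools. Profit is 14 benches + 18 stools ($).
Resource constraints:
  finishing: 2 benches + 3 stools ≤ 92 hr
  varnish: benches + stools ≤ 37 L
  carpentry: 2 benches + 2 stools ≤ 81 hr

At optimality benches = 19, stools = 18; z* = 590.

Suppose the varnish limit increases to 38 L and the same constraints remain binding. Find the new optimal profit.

Check each constraint at x*: finishing 92/92 (tight); varnish 37/37 (tight); carpentry 74/81 (slack 7).
By complementary slackness, y = 0 for the non-binding constraint.
From A_Bᵀ y = c: 2·y_finishing + 1·y_varnish = 14; 3·y_finishing + 1·y_varnish = 18.
→ y_finishing = 4 and y_varnish = 6.
Δz = y_varnish·Δb = 6 × (1) = 6, so new z* = 590 + 6 = 596.

596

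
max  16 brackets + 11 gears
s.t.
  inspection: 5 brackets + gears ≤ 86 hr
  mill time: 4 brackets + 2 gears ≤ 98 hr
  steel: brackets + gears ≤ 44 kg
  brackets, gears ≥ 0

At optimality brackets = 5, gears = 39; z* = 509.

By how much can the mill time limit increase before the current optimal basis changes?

Binding constraints: mill time, steel. The basis is B = [[4,2],[1,1]] with det 2.
Per unit increase in mill time, x* moves by d = (0.5, -0.5).
The basis stays optimal until inspection becomes binding; allowable increase = 11 hr.

11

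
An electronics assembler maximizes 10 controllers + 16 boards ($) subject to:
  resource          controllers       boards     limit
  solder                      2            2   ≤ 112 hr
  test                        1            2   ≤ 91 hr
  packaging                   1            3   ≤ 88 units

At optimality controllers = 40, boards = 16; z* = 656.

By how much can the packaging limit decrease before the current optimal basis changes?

Binding constraints: solder, packaging. The basis is B = [[2,2],[1,3]] with det 4.
Per unit decrease in packaging, x* moves by d = (0.5, -0.5).
The basis stays optimal until boards reaches 0; allowable decrease = 32 units.

32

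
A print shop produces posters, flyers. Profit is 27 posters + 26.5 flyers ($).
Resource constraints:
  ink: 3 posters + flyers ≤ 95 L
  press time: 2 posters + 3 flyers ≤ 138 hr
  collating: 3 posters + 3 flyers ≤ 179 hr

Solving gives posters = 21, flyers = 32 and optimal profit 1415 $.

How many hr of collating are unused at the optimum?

20

collating used = 3·21 + 3·32 = 159; slack = 179 − 159 = 20.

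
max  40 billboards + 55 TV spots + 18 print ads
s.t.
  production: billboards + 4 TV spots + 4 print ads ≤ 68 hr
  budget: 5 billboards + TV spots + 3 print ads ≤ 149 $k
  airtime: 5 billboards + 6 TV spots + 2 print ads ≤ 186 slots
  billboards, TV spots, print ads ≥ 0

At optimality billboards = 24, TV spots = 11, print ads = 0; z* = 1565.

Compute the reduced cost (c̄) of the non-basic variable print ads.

Binding: production and airtime. Non-binding: budget (18 unused).
Since budget is not tight, its dual is 0.
Dual feasibility on the basic columns requires 1·y_production + 5·y_airtime = 40, 4·y_production + 6·y_airtime = 55.
Solving: y_production = 2.5, y_airtime = 7.5.
Reduced cost of print ads: c₃ − yᵀa₃ = 18 − (2.5·4 + 7.5·2) = 18 − 25 = -7.

-7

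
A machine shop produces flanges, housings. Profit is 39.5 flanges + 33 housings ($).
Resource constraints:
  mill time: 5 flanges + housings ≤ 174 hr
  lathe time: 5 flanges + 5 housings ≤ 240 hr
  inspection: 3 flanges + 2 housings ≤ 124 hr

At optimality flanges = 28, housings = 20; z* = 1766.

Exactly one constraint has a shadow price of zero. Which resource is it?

mill time: 160/174 (slack 14)
lathe time: 240/240 (binding)
inspection: 124/124 (binding)
By complementary slackness, a constraint with positive slack has shadow price 0 → mill time.

mill time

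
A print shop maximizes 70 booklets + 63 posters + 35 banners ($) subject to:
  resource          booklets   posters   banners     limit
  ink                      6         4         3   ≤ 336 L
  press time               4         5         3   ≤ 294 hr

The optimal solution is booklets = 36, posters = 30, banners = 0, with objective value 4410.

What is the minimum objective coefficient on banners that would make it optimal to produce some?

42

Both ink and press time are binding at x*.
From A_Bᵀ y = c: 6·y_ink + 4·y_press time = 70; 4·y_ink + 5·y_press time = 63.
→ y_ink = 7 and y_press time = 7.
banners enters the basis when its profit ≥ yᵀa₃ = 7·3 + 7·3 = 42.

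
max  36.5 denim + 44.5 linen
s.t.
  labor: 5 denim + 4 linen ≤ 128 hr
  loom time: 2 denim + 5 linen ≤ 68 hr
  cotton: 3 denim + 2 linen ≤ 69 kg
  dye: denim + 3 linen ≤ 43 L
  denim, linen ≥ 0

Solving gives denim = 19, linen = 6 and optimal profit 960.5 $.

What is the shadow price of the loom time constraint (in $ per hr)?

Binding: loom time and cotton. Non-binding: labor (9 unused), dye (6 unused).
Since labor, dye are not tight, their duals are 0.
From A_Bᵀ y = c: 2·y_loom time + 3·y_cotton = 36.5; 5·y_loom time + 2·y_cotton = 44.5.
→ y_loom time = 5.5 and y_cotton = 8.5.
Shadow price of loom time = 5.5.

5.5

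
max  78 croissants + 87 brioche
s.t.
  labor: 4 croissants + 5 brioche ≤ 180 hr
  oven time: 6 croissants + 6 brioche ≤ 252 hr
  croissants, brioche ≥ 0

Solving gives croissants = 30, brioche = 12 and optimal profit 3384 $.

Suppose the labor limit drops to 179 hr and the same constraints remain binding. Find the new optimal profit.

At the optimum: labor uses 180 of 180 (binding); oven time uses 252 of 252 (binding).
From A_Bᵀ y = c: 4·y_labor + 6·y_oven time = 78; 5·y_labor + 6·y_oven time = 87.
This yields shadow prices y_labor = 9, y_oven time = 7.
Δz = y_labor·Δb = 9 × (-1) = -9, so new z* = 3384 − 9 = 3375.

3375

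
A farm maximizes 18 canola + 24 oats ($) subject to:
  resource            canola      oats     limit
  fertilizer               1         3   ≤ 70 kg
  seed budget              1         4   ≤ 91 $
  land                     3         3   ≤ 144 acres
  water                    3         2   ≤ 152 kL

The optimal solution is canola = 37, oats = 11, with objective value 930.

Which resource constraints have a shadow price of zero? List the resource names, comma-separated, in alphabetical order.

fertilizer: 70/70 (binding)
seed budget: 81/91 (slack 10)
land: 144/144 (binding)
water: 133/152 (slack 19)
By complementary slackness, a constraint with positive slack has shadow price 0 → seed budget, water.

seed budget, water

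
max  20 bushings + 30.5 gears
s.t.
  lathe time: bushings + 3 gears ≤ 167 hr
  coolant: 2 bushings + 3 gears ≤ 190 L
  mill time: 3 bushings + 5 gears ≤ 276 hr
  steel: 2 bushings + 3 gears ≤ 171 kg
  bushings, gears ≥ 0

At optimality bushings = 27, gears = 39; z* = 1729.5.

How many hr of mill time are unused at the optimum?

mill time used = 3·27 + 5·39 = 276; slack = 276 − 276 = 0.

0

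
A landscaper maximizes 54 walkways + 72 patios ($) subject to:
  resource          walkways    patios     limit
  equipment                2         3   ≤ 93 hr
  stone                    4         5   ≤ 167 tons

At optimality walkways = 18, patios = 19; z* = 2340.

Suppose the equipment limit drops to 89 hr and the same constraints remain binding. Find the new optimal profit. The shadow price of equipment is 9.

2304

Δb = -4, so new z* = 2340 + (9)·(-4) = 2340 − 36 = 2304.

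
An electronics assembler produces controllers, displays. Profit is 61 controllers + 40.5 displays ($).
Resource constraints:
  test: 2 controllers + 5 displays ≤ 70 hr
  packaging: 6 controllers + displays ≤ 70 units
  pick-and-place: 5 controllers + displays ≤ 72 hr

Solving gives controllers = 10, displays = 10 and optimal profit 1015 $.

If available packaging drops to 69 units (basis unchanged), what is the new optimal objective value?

At the optimum: test uses 70 of 70 (binding); packaging uses 70 of 70 (binding); pick-and-place uses 60 of 72 (slack = 12).
Since pick-and-place is not tight, its dual is 0.
From A_Bᵀ y = c: 2·y_test + 6·y_packaging = 61; 5·y_test + 1·y_packaging = 40.5.
This yields shadow prices y_test = 6.5, y_packaging = 8.
Δz = y_packaging·Δb = 8 × (-1) = -8, so new z* = 1015 − 8 = 1007.

1007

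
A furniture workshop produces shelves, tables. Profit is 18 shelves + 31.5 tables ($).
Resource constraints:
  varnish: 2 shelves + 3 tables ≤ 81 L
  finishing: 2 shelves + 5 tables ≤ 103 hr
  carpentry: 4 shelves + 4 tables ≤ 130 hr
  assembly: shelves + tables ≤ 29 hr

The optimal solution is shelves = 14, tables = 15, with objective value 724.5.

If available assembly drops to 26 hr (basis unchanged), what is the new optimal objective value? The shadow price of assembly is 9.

Δb = -3, so new z* = 724.5 + (9)·(-3) = 724.5 − 27 = 697.5.

697.5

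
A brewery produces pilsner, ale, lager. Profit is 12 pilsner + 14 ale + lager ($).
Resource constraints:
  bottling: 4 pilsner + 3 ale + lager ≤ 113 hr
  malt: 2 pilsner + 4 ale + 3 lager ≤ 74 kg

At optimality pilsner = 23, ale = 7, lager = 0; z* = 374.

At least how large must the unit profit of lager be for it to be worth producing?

Check each constraint at x*: bottling 113/113 (tight); malt 74/74 (tight).
From A_Bᵀ y = c: 4·y_bottling + 2·y_malt = 12; 3·y_bottling + 4·y_malt = 14.
→ y_bottling = 2 and y_malt = 2.
lager enters the basis when its profit ≥ yᵀa₃ = 2·1 + 2·3 = 8.

8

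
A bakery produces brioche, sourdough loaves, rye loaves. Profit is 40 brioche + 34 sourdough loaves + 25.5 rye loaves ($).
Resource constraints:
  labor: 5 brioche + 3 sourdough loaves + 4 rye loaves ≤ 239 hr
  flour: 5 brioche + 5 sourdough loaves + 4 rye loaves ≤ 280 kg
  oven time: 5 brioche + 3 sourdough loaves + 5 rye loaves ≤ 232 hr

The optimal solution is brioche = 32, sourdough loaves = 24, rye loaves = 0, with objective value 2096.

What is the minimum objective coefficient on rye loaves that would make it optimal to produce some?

35

At the optimum: labor uses 232 of 239 (slack = 7); flour uses 280 of 280 (binding); oven time uses 232 of 232 (binding).
By complementary slackness, y = 0 for the non-binding constraint.
From A_Bᵀ y = c: 5·y_flour + 5·y_oven time = 40; 5·y_flour + 3·y_oven time = 34.
Solving: y_flour = 5, y_oven time = 3.
rye loaves enters the basis when its profit ≥ yᵀa₃ = 5·4 + 3·5 = 35.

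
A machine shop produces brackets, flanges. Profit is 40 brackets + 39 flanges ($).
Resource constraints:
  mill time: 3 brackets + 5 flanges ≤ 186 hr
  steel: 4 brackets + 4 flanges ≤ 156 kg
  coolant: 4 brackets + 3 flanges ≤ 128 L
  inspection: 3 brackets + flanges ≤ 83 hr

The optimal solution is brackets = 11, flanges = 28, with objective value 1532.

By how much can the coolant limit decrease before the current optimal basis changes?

Binding constraints: steel, coolant. The basis is B = [[4,4],[4,3]] with det -4.
Per unit decrease in coolant, x* moves by d = (-1, 1).
The basis stays optimal until mill time becomes binding; allowable decrease = 6.5 L.

6.5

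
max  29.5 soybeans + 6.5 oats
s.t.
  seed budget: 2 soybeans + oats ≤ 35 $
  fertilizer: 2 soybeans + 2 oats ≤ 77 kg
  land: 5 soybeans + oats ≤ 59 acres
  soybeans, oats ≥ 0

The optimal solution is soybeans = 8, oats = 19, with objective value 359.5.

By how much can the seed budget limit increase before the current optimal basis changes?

8.625

Binding constraints: seed budget, land. The basis is B = [[2,1],[5,1]] with det -3.
Per unit increase in seed budget, x* moves by d = (-0.3333, 1.6667).
The basis stays optimal until fertilizer becomes binding; allowable increase = 8.625 $.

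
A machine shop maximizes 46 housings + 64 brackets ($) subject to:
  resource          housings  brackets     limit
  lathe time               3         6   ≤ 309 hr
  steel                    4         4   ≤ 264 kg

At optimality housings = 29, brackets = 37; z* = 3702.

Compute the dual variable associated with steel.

7

Check each constraint at x*: lathe time 309/309 (tight); steel 264/264 (tight).
Dual feasibility on the basic columns requires 3·y_lathe time + 4·y_steel = 46, 6·y_lathe time + 4·y_steel = 64.
→ y_lathe time = 6 and y_steel = 7.
Shadow price of steel = 7.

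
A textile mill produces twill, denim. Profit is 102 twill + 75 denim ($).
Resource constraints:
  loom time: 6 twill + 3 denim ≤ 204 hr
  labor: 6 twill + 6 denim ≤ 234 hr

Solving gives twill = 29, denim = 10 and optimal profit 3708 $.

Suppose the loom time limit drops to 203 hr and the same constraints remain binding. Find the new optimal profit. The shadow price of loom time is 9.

3699

Δb = -1, so new z* = 3708 + (9)·(-1) = 3708 − 9 = 3699.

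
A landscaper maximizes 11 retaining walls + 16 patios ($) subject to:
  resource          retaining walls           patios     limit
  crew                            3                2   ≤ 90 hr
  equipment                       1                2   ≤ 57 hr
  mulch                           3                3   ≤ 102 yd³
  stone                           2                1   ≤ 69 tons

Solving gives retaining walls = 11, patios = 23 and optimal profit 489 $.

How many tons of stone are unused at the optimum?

stone used = 2·11 + 1·23 = 45; slack = 69 − 45 = 24.

24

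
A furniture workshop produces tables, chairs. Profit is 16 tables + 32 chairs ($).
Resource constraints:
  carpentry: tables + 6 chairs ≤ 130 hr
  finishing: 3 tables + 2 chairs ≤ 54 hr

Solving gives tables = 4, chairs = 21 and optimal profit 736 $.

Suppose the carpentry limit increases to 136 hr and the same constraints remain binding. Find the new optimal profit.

760

Both carpentry and finishing are binding at x*.
From A_Bᵀ y = c: 1·y_carpentry + 3·y_finishing = 16; 6·y_carpentry + 2·y_finishing = 32.
→ y_carpentry = 4 and y_finishing = 4.
Δz = y_carpentry·Δb = 4 × (6) = 24, so new z* = 736 + 24 = 760.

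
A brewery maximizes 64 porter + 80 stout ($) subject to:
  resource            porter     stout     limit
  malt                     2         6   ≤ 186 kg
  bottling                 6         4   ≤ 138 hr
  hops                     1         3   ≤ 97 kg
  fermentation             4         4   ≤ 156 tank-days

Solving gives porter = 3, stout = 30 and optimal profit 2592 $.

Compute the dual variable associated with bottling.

8

Binding: malt and bottling. Non-binding: hops (4 unused), fermentation (24 unused).
Slack constraints have shadow price 0 (complementary slackness).
From A_Bᵀ y = c: 2·y_malt + 6·y_bottling = 64; 6·y_malt + 4·y_bottling = 80.
This yields shadow prices y_malt = 8, y_bottling = 8.
Shadow price of bottling = 8.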